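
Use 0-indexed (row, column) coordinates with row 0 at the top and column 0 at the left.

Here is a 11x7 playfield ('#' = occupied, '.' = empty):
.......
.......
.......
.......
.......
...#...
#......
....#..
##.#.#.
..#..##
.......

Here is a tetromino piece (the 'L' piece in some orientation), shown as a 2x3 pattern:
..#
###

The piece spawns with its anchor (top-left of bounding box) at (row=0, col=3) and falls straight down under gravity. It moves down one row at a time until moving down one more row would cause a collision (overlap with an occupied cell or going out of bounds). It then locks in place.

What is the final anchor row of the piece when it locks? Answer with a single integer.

Answer: 3

Derivation:
Spawn at (row=0, col=3). Try each row:
  row 0: fits
  row 1: fits
  row 2: fits
  row 3: fits
  row 4: blocked -> lock at row 3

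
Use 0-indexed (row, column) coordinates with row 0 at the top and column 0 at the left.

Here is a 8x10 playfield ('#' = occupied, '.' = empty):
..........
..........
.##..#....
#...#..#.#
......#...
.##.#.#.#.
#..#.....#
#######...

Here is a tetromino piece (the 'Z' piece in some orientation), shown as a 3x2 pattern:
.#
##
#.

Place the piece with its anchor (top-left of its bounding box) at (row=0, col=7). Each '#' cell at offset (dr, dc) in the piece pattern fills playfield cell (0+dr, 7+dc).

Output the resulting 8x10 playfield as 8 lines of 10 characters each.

Fill (0+0,7+1) = (0,8)
Fill (0+1,7+0) = (1,7)
Fill (0+1,7+1) = (1,8)
Fill (0+2,7+0) = (2,7)

Answer: ........#.
.......##.
.##..#.#..
#...#..#.#
......#...
.##.#.#.#.
#..#.....#
#######...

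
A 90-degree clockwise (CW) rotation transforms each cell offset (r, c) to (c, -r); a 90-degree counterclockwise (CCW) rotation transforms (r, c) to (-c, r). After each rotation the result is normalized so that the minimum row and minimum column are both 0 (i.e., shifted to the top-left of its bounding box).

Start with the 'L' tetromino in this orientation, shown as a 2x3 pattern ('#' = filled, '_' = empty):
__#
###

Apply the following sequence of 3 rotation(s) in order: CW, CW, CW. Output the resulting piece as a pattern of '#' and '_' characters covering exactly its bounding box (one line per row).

Answer: ##
_#
_#

Derivation:
Start:
__#
###
After rotation 1 (CW):
#_
#_
##
After rotation 2 (CW):
###
#__
After rotation 3 (CW):
##
_#
_#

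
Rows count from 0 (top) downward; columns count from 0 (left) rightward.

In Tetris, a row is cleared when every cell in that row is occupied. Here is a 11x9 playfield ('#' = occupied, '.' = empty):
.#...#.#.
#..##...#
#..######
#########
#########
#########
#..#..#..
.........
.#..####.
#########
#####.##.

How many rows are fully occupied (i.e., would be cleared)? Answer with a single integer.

Check each row:
  row 0: 6 empty cells -> not full
  row 1: 5 empty cells -> not full
  row 2: 2 empty cells -> not full
  row 3: 0 empty cells -> FULL (clear)
  row 4: 0 empty cells -> FULL (clear)
  row 5: 0 empty cells -> FULL (clear)
  row 6: 6 empty cells -> not full
  row 7: 9 empty cells -> not full
  row 8: 4 empty cells -> not full
  row 9: 0 empty cells -> FULL (clear)
  row 10: 2 empty cells -> not full
Total rows cleared: 4

Answer: 4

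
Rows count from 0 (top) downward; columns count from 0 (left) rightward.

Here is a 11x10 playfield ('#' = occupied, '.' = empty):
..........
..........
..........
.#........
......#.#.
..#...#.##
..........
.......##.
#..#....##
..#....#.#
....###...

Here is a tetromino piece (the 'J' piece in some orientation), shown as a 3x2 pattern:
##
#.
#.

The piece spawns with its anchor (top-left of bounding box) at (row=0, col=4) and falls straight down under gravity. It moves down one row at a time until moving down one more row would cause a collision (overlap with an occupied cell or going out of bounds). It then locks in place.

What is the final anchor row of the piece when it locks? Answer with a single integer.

Answer: 7

Derivation:
Spawn at (row=0, col=4). Try each row:
  row 0: fits
  row 1: fits
  row 2: fits
  row 3: fits
  row 4: fits
  row 5: fits
  row 6: fits
  row 7: fits
  row 8: blocked -> lock at row 7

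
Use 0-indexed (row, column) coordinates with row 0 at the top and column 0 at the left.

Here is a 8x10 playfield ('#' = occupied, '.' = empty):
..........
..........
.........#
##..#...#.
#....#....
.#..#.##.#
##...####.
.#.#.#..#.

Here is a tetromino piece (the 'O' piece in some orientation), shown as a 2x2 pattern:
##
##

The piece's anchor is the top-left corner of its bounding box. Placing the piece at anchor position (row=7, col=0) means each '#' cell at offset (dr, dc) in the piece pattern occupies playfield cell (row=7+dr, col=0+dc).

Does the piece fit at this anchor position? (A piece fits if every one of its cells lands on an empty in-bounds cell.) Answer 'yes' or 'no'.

Answer: no

Derivation:
Check each piece cell at anchor (7, 0):
  offset (0,0) -> (7,0): empty -> OK
  offset (0,1) -> (7,1): occupied ('#') -> FAIL
  offset (1,0) -> (8,0): out of bounds -> FAIL
  offset (1,1) -> (8,1): out of bounds -> FAIL
All cells valid: no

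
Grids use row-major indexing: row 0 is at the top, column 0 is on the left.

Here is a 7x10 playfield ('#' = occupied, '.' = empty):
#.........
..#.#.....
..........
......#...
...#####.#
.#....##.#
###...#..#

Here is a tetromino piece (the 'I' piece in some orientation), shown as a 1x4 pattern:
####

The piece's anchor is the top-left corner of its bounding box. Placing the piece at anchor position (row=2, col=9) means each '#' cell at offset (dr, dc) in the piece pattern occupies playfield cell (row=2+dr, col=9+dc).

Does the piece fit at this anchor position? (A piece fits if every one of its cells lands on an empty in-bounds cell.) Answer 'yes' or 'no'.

Check each piece cell at anchor (2, 9):
  offset (0,0) -> (2,9): empty -> OK
  offset (0,1) -> (2,10): out of bounds -> FAIL
  offset (0,2) -> (2,11): out of bounds -> FAIL
  offset (0,3) -> (2,12): out of bounds -> FAIL
All cells valid: no

Answer: no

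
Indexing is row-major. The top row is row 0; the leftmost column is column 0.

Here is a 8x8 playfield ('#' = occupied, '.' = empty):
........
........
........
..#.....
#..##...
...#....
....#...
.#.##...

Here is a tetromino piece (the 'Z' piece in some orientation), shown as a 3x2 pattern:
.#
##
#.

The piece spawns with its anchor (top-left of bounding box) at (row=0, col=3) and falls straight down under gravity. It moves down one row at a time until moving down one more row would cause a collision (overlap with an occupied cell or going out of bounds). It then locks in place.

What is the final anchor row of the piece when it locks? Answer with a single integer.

Spawn at (row=0, col=3). Try each row:
  row 0: fits
  row 1: fits
  row 2: blocked -> lock at row 1

Answer: 1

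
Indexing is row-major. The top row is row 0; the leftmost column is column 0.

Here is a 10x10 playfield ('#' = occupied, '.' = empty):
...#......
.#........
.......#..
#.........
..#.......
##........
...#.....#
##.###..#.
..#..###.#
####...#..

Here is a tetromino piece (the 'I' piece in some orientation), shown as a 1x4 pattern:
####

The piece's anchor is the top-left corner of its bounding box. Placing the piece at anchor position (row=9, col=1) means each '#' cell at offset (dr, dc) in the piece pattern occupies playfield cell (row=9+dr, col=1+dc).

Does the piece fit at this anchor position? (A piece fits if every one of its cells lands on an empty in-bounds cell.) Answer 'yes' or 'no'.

Check each piece cell at anchor (9, 1):
  offset (0,0) -> (9,1): occupied ('#') -> FAIL
  offset (0,1) -> (9,2): occupied ('#') -> FAIL
  offset (0,2) -> (9,3): occupied ('#') -> FAIL
  offset (0,3) -> (9,4): empty -> OK
All cells valid: no

Answer: no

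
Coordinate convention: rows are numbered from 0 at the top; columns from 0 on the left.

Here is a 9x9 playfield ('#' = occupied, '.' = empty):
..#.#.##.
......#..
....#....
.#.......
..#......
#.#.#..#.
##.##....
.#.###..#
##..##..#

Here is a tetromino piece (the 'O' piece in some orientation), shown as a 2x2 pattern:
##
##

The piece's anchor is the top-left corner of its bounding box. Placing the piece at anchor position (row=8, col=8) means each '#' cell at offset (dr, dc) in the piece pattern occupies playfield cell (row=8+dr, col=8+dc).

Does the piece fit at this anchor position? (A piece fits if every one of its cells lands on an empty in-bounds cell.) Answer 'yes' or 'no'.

Check each piece cell at anchor (8, 8):
  offset (0,0) -> (8,8): occupied ('#') -> FAIL
  offset (0,1) -> (8,9): out of bounds -> FAIL
  offset (1,0) -> (9,8): out of bounds -> FAIL
  offset (1,1) -> (9,9): out of bounds -> FAIL
All cells valid: no

Answer: no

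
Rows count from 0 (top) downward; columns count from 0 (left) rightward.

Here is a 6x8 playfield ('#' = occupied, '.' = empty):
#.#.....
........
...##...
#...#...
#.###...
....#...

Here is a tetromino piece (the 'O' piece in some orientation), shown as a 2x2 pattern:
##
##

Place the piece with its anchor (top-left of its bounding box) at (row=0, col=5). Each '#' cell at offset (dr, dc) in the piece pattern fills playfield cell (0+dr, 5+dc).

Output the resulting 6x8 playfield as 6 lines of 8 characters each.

Fill (0+0,5+0) = (0,5)
Fill (0+0,5+1) = (0,6)
Fill (0+1,5+0) = (1,5)
Fill (0+1,5+1) = (1,6)

Answer: #.#..##.
.....##.
...##...
#...#...
#.###...
....#...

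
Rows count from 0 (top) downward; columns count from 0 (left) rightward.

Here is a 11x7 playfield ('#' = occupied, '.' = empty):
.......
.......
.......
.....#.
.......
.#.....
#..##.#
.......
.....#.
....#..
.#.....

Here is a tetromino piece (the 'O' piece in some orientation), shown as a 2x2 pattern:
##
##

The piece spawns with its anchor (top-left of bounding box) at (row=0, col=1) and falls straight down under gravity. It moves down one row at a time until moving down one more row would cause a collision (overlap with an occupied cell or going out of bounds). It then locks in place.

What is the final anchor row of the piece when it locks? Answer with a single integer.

Spawn at (row=0, col=1). Try each row:
  row 0: fits
  row 1: fits
  row 2: fits
  row 3: fits
  row 4: blocked -> lock at row 3

Answer: 3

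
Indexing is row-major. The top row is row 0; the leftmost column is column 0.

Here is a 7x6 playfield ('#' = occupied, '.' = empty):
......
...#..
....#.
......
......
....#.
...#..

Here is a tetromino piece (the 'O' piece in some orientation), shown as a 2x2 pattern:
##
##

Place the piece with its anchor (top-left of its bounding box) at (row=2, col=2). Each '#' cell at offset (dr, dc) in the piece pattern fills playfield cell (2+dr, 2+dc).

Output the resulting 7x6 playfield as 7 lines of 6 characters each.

Answer: ......
...#..
..###.
..##..
......
....#.
...#..

Derivation:
Fill (2+0,2+0) = (2,2)
Fill (2+0,2+1) = (2,3)
Fill (2+1,2+0) = (3,2)
Fill (2+1,2+1) = (3,3)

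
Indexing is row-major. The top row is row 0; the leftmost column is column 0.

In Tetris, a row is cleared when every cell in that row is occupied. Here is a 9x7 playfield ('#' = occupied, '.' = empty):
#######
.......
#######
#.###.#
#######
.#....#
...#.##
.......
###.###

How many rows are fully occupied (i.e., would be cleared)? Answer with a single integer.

Answer: 3

Derivation:
Check each row:
  row 0: 0 empty cells -> FULL (clear)
  row 1: 7 empty cells -> not full
  row 2: 0 empty cells -> FULL (clear)
  row 3: 2 empty cells -> not full
  row 4: 0 empty cells -> FULL (clear)
  row 5: 5 empty cells -> not full
  row 6: 4 empty cells -> not full
  row 7: 7 empty cells -> not full
  row 8: 1 empty cell -> not full
Total rows cleared: 3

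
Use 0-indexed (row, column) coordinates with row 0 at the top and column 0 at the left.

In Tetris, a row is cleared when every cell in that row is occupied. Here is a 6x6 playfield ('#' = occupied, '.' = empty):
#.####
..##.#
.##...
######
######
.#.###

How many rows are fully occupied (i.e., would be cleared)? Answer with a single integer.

Check each row:
  row 0: 1 empty cell -> not full
  row 1: 3 empty cells -> not full
  row 2: 4 empty cells -> not full
  row 3: 0 empty cells -> FULL (clear)
  row 4: 0 empty cells -> FULL (clear)
  row 5: 2 empty cells -> not full
Total rows cleared: 2

Answer: 2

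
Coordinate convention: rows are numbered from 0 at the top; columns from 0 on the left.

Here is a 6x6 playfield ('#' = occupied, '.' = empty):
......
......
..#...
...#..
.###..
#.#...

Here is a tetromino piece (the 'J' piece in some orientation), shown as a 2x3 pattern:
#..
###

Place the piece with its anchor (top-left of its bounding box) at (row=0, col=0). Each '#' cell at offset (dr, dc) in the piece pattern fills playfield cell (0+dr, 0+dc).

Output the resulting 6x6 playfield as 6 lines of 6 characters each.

Answer: #.....
###...
..#...
...#..
.###..
#.#...

Derivation:
Fill (0+0,0+0) = (0,0)
Fill (0+1,0+0) = (1,0)
Fill (0+1,0+1) = (1,1)
Fill (0+1,0+2) = (1,2)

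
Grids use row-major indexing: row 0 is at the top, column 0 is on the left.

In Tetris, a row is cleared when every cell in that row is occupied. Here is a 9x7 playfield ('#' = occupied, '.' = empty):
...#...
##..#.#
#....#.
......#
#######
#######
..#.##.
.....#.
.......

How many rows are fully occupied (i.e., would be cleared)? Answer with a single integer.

Answer: 2

Derivation:
Check each row:
  row 0: 6 empty cells -> not full
  row 1: 3 empty cells -> not full
  row 2: 5 empty cells -> not full
  row 3: 6 empty cells -> not full
  row 4: 0 empty cells -> FULL (clear)
  row 5: 0 empty cells -> FULL (clear)
  row 6: 4 empty cells -> not full
  row 7: 6 empty cells -> not full
  row 8: 7 empty cells -> not full
Total rows cleared: 2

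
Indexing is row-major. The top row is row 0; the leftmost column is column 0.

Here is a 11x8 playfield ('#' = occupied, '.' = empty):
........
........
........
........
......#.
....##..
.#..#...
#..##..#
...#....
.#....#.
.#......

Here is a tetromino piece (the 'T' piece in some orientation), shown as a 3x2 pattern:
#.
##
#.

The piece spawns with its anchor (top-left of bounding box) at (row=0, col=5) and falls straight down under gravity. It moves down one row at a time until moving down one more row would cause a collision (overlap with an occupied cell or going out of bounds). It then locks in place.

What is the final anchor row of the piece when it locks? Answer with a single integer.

Spawn at (row=0, col=5). Try each row:
  row 0: fits
  row 1: fits
  row 2: fits
  row 3: blocked -> lock at row 2

Answer: 2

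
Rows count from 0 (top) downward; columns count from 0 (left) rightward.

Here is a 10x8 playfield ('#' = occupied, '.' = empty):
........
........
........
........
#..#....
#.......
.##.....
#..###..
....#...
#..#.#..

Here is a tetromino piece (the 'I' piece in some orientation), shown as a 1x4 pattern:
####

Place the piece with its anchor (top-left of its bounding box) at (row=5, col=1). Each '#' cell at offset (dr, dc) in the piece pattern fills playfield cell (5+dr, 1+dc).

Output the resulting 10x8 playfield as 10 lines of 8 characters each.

Answer: ........
........
........
........
#..#....
#####...
.##.....
#..###..
....#...
#..#.#..

Derivation:
Fill (5+0,1+0) = (5,1)
Fill (5+0,1+1) = (5,2)
Fill (5+0,1+2) = (5,3)
Fill (5+0,1+3) = (5,4)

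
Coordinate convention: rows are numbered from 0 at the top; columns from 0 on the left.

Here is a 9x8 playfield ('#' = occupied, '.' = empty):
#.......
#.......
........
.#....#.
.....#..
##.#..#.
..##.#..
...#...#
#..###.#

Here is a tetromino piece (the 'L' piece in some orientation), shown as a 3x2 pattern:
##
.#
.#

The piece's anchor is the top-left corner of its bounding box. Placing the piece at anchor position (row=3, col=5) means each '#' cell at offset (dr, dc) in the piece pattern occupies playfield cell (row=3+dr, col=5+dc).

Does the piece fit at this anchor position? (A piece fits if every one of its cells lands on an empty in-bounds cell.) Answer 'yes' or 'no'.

Answer: no

Derivation:
Check each piece cell at anchor (3, 5):
  offset (0,0) -> (3,5): empty -> OK
  offset (0,1) -> (3,6): occupied ('#') -> FAIL
  offset (1,1) -> (4,6): empty -> OK
  offset (2,1) -> (5,6): occupied ('#') -> FAIL
All cells valid: no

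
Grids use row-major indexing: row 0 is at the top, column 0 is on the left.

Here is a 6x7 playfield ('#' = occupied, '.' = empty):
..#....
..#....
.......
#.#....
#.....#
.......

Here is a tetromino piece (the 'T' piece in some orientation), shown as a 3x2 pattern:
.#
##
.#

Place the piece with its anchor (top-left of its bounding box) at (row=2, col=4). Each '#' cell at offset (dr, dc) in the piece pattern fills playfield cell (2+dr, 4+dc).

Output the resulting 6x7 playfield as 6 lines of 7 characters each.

Fill (2+0,4+1) = (2,5)
Fill (2+1,4+0) = (3,4)
Fill (2+1,4+1) = (3,5)
Fill (2+2,4+1) = (4,5)

Answer: ..#....
..#....
.....#.
#.#.##.
#....##
.......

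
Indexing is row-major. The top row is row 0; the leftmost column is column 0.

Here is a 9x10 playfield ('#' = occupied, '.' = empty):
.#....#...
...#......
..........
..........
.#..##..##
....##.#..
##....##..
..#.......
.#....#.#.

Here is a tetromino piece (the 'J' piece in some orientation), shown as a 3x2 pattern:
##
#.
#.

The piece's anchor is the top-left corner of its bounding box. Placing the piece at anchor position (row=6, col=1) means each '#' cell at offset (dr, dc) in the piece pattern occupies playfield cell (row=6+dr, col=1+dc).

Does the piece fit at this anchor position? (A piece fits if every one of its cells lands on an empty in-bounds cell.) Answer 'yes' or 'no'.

Answer: no

Derivation:
Check each piece cell at anchor (6, 1):
  offset (0,0) -> (6,1): occupied ('#') -> FAIL
  offset (0,1) -> (6,2): empty -> OK
  offset (1,0) -> (7,1): empty -> OK
  offset (2,0) -> (8,1): occupied ('#') -> FAIL
All cells valid: no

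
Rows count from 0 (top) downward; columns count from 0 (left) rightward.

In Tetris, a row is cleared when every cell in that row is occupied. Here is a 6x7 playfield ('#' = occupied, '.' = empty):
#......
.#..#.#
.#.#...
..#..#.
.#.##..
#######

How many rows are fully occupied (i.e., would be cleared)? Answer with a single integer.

Answer: 1

Derivation:
Check each row:
  row 0: 6 empty cells -> not full
  row 1: 4 empty cells -> not full
  row 2: 5 empty cells -> not full
  row 3: 5 empty cells -> not full
  row 4: 4 empty cells -> not full
  row 5: 0 empty cells -> FULL (clear)
Total rows cleared: 1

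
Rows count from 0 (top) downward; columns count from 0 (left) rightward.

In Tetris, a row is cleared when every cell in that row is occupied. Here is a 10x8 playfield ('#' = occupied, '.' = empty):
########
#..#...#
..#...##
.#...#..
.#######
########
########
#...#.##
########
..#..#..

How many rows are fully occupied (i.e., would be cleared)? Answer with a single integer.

Answer: 4

Derivation:
Check each row:
  row 0: 0 empty cells -> FULL (clear)
  row 1: 5 empty cells -> not full
  row 2: 5 empty cells -> not full
  row 3: 6 empty cells -> not full
  row 4: 1 empty cell -> not full
  row 5: 0 empty cells -> FULL (clear)
  row 6: 0 empty cells -> FULL (clear)
  row 7: 4 empty cells -> not full
  row 8: 0 empty cells -> FULL (clear)
  row 9: 6 empty cells -> not full
Total rows cleared: 4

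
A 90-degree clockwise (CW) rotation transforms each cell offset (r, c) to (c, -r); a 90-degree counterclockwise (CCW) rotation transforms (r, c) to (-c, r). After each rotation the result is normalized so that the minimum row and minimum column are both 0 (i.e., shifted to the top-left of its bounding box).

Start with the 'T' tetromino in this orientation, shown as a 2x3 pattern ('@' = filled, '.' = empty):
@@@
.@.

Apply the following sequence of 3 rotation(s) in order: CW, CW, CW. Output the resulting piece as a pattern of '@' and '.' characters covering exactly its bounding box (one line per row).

Start:
@@@
.@.
After rotation 1 (CW):
.@
@@
.@
After rotation 2 (CW):
.@.
@@@
After rotation 3 (CW):
@.
@@
@.

Answer: @.
@@
@.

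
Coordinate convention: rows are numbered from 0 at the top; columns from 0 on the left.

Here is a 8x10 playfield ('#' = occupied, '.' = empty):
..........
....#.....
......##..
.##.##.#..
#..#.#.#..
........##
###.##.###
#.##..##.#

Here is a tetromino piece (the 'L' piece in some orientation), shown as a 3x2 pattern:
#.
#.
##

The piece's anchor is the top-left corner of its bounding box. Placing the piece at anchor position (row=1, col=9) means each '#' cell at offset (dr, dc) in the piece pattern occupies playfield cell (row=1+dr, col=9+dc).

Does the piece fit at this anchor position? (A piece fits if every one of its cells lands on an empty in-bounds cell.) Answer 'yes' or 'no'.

Check each piece cell at anchor (1, 9):
  offset (0,0) -> (1,9): empty -> OK
  offset (1,0) -> (2,9): empty -> OK
  offset (2,0) -> (3,9): empty -> OK
  offset (2,1) -> (3,10): out of bounds -> FAIL
All cells valid: no

Answer: no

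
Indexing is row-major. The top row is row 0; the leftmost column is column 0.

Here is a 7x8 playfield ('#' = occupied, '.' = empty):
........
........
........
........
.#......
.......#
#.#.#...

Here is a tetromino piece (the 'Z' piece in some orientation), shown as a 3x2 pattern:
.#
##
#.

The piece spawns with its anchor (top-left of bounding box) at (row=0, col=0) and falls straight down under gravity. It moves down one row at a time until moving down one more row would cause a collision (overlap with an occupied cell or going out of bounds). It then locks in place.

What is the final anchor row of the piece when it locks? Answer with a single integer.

Answer: 2

Derivation:
Spawn at (row=0, col=0). Try each row:
  row 0: fits
  row 1: fits
  row 2: fits
  row 3: blocked -> lock at row 2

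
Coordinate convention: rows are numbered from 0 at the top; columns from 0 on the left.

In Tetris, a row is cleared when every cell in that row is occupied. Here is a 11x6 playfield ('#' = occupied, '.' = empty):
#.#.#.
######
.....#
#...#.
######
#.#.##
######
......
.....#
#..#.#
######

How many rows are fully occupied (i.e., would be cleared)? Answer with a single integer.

Answer: 4

Derivation:
Check each row:
  row 0: 3 empty cells -> not full
  row 1: 0 empty cells -> FULL (clear)
  row 2: 5 empty cells -> not full
  row 3: 4 empty cells -> not full
  row 4: 0 empty cells -> FULL (clear)
  row 5: 2 empty cells -> not full
  row 6: 0 empty cells -> FULL (clear)
  row 7: 6 empty cells -> not full
  row 8: 5 empty cells -> not full
  row 9: 3 empty cells -> not full
  row 10: 0 empty cells -> FULL (clear)
Total rows cleared: 4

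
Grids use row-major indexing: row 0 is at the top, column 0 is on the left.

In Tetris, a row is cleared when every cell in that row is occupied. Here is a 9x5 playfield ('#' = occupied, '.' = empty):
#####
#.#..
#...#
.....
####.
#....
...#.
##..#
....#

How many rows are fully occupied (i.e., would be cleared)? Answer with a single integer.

Check each row:
  row 0: 0 empty cells -> FULL (clear)
  row 1: 3 empty cells -> not full
  row 2: 3 empty cells -> not full
  row 3: 5 empty cells -> not full
  row 4: 1 empty cell -> not full
  row 5: 4 empty cells -> not full
  row 6: 4 empty cells -> not full
  row 7: 2 empty cells -> not full
  row 8: 4 empty cells -> not full
Total rows cleared: 1

Answer: 1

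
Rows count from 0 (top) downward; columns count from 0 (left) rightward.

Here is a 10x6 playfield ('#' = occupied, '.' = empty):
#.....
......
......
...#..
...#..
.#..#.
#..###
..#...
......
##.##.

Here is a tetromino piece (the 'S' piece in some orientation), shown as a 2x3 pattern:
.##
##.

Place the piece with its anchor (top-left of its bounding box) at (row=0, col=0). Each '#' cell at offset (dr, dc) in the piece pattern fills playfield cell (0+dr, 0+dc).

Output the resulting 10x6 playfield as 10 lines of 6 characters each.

Answer: ###...
##....
......
...#..
...#..
.#..#.
#..###
..#...
......
##.##.

Derivation:
Fill (0+0,0+1) = (0,1)
Fill (0+0,0+2) = (0,2)
Fill (0+1,0+0) = (1,0)
Fill (0+1,0+1) = (1,1)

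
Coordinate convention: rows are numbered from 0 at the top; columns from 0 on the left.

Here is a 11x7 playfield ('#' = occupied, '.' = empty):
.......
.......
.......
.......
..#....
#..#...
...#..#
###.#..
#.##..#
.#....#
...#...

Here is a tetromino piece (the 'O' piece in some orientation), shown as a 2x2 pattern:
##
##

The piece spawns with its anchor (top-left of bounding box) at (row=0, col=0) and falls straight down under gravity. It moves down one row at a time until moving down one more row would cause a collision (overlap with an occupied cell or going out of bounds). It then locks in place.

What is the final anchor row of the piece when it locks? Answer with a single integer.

Spawn at (row=0, col=0). Try each row:
  row 0: fits
  row 1: fits
  row 2: fits
  row 3: fits
  row 4: blocked -> lock at row 3

Answer: 3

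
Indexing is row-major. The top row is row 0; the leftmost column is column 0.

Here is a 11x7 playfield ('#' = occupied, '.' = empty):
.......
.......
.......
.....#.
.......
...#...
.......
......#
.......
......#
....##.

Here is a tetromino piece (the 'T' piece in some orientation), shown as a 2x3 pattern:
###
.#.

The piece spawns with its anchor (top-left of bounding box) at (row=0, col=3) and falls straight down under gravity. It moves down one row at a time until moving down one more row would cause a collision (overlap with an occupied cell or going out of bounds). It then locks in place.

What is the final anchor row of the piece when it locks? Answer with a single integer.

Answer: 2

Derivation:
Spawn at (row=0, col=3). Try each row:
  row 0: fits
  row 1: fits
  row 2: fits
  row 3: blocked -> lock at row 2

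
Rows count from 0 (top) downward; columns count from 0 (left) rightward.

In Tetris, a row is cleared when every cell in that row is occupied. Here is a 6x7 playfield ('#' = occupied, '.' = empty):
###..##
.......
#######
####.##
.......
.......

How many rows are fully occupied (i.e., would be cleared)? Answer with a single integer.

Answer: 1

Derivation:
Check each row:
  row 0: 2 empty cells -> not full
  row 1: 7 empty cells -> not full
  row 2: 0 empty cells -> FULL (clear)
  row 3: 1 empty cell -> not full
  row 4: 7 empty cells -> not full
  row 5: 7 empty cells -> not full
Total rows cleared: 1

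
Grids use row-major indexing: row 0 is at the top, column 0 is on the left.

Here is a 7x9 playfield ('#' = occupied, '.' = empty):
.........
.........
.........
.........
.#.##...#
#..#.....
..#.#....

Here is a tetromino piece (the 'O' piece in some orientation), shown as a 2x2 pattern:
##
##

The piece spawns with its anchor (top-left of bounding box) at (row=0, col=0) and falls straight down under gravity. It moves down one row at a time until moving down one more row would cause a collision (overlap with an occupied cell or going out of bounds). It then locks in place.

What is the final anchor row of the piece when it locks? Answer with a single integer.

Spawn at (row=0, col=0). Try each row:
  row 0: fits
  row 1: fits
  row 2: fits
  row 3: blocked -> lock at row 2

Answer: 2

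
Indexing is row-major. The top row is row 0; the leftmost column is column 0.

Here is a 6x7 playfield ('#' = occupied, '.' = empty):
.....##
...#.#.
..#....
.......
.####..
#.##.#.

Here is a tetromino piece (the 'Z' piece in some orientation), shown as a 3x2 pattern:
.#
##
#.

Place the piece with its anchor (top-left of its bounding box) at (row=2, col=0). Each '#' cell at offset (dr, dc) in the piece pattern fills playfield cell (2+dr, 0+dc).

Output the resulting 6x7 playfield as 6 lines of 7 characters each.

Fill (2+0,0+1) = (2,1)
Fill (2+1,0+0) = (3,0)
Fill (2+1,0+1) = (3,1)
Fill (2+2,0+0) = (4,0)

Answer: .....##
...#.#.
.##....
##.....
#####..
#.##.#.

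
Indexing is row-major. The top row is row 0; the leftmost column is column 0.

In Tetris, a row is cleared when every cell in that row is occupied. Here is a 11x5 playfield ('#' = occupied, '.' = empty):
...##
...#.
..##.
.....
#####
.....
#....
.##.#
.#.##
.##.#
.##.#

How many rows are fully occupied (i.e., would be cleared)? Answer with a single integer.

Answer: 1

Derivation:
Check each row:
  row 0: 3 empty cells -> not full
  row 1: 4 empty cells -> not full
  row 2: 3 empty cells -> not full
  row 3: 5 empty cells -> not full
  row 4: 0 empty cells -> FULL (clear)
  row 5: 5 empty cells -> not full
  row 6: 4 empty cells -> not full
  row 7: 2 empty cells -> not full
  row 8: 2 empty cells -> not full
  row 9: 2 empty cells -> not full
  row 10: 2 empty cells -> not full
Total rows cleared: 1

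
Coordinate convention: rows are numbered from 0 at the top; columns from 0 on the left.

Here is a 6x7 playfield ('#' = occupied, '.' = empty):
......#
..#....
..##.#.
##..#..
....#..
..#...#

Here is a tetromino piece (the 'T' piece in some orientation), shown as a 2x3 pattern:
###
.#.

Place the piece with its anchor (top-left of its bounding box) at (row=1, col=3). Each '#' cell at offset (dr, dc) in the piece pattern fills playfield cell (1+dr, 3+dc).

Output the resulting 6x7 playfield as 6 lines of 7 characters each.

Answer: ......#
..####.
..####.
##..#..
....#..
..#...#

Derivation:
Fill (1+0,3+0) = (1,3)
Fill (1+0,3+1) = (1,4)
Fill (1+0,3+2) = (1,5)
Fill (1+1,3+1) = (2,4)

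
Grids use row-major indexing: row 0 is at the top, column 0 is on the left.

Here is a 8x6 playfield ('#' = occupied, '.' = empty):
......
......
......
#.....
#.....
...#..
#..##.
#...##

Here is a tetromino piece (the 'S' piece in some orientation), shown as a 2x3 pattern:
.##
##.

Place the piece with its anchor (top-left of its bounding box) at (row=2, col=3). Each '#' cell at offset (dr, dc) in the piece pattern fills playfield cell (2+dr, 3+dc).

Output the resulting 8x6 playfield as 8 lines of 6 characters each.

Answer: ......
......
....##
#..##.
#.....
...#..
#..##.
#...##

Derivation:
Fill (2+0,3+1) = (2,4)
Fill (2+0,3+2) = (2,5)
Fill (2+1,3+0) = (3,3)
Fill (2+1,3+1) = (3,4)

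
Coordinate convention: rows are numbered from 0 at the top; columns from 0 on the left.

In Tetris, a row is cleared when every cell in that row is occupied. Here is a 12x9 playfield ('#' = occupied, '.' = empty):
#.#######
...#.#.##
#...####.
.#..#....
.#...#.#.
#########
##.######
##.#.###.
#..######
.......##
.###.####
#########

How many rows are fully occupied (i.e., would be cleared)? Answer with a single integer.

Answer: 2

Derivation:
Check each row:
  row 0: 1 empty cell -> not full
  row 1: 5 empty cells -> not full
  row 2: 4 empty cells -> not full
  row 3: 7 empty cells -> not full
  row 4: 6 empty cells -> not full
  row 5: 0 empty cells -> FULL (clear)
  row 6: 1 empty cell -> not full
  row 7: 3 empty cells -> not full
  row 8: 2 empty cells -> not full
  row 9: 7 empty cells -> not full
  row 10: 2 empty cells -> not full
  row 11: 0 empty cells -> FULL (clear)
Total rows cleared: 2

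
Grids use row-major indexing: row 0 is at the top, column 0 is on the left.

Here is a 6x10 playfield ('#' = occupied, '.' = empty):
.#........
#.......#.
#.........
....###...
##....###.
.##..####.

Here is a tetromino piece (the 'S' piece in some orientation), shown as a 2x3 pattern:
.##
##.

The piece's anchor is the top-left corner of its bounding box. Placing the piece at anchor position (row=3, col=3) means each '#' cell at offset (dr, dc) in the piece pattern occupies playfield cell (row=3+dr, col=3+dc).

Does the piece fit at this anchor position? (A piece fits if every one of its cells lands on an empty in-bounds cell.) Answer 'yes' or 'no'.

Answer: no

Derivation:
Check each piece cell at anchor (3, 3):
  offset (0,1) -> (3,4): occupied ('#') -> FAIL
  offset (0,2) -> (3,5): occupied ('#') -> FAIL
  offset (1,0) -> (4,3): empty -> OK
  offset (1,1) -> (4,4): empty -> OK
All cells valid: no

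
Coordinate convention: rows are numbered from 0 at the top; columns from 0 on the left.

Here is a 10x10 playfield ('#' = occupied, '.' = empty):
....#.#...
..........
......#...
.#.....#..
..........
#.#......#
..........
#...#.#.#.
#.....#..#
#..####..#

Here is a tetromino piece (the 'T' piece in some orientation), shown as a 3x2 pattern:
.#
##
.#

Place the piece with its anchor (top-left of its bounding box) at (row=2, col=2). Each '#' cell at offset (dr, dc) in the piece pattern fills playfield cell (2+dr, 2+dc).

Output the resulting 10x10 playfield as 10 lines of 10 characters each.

Answer: ....#.#...
..........
...#..#...
.###...#..
...#......
#.#......#
..........
#...#.#.#.
#.....#..#
#..####..#

Derivation:
Fill (2+0,2+1) = (2,3)
Fill (2+1,2+0) = (3,2)
Fill (2+1,2+1) = (3,3)
Fill (2+2,2+1) = (4,3)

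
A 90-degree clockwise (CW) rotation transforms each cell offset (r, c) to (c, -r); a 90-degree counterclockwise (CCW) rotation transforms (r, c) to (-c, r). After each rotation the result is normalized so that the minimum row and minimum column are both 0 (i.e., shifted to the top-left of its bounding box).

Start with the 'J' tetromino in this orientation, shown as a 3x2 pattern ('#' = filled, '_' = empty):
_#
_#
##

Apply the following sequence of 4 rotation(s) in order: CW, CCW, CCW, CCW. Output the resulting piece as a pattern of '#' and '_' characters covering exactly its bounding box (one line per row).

Answer: ##
#_
#_

Derivation:
Start:
_#
_#
##
After rotation 1 (CW):
#__
###
After rotation 2 (CCW):
_#
_#
##
After rotation 3 (CCW):
###
__#
After rotation 4 (CCW):
##
#_
#_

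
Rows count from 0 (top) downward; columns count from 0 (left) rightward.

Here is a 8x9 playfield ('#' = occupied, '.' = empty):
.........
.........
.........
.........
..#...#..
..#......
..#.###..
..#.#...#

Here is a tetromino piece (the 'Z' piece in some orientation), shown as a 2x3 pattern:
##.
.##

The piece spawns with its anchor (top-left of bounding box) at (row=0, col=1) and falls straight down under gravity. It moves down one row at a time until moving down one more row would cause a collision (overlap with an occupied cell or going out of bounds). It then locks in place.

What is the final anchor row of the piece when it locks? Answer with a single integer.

Answer: 2

Derivation:
Spawn at (row=0, col=1). Try each row:
  row 0: fits
  row 1: fits
  row 2: fits
  row 3: blocked -> lock at row 2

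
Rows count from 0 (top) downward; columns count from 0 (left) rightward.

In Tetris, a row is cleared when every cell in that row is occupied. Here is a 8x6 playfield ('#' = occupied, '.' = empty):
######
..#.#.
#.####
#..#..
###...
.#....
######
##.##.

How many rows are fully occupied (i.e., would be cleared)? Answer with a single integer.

Check each row:
  row 0: 0 empty cells -> FULL (clear)
  row 1: 4 empty cells -> not full
  row 2: 1 empty cell -> not full
  row 3: 4 empty cells -> not full
  row 4: 3 empty cells -> not full
  row 5: 5 empty cells -> not full
  row 6: 0 empty cells -> FULL (clear)
  row 7: 2 empty cells -> not full
Total rows cleared: 2

Answer: 2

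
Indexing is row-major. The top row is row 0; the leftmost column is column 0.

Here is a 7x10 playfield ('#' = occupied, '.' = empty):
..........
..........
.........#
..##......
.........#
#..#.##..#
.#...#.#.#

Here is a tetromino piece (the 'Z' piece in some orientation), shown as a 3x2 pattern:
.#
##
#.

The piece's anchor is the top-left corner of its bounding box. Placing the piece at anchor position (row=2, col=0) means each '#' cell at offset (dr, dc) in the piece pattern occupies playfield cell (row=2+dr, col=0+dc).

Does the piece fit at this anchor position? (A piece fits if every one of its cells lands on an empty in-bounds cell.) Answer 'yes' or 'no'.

Answer: yes

Derivation:
Check each piece cell at anchor (2, 0):
  offset (0,1) -> (2,1): empty -> OK
  offset (1,0) -> (3,0): empty -> OK
  offset (1,1) -> (3,1): empty -> OK
  offset (2,0) -> (4,0): empty -> OK
All cells valid: yes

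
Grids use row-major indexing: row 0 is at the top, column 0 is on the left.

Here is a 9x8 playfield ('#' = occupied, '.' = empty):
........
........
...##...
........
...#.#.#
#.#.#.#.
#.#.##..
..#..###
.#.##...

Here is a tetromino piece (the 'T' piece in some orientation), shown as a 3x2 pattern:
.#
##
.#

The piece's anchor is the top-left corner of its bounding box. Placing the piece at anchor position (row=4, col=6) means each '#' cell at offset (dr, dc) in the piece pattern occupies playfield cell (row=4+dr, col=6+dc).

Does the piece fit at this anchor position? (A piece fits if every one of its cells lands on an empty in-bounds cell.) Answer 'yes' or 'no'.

Answer: no

Derivation:
Check each piece cell at anchor (4, 6):
  offset (0,1) -> (4,7): occupied ('#') -> FAIL
  offset (1,0) -> (5,6): occupied ('#') -> FAIL
  offset (1,1) -> (5,7): empty -> OK
  offset (2,1) -> (6,7): empty -> OK
All cells valid: no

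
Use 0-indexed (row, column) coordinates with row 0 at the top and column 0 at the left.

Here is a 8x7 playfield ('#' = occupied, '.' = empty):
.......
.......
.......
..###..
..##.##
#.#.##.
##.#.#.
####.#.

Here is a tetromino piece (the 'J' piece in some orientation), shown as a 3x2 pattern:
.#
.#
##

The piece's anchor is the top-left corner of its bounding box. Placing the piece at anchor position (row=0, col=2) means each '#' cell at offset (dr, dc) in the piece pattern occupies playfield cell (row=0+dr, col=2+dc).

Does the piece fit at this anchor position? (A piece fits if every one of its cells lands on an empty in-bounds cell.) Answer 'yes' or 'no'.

Check each piece cell at anchor (0, 2):
  offset (0,1) -> (0,3): empty -> OK
  offset (1,1) -> (1,3): empty -> OK
  offset (2,0) -> (2,2): empty -> OK
  offset (2,1) -> (2,3): empty -> OK
All cells valid: yes

Answer: yes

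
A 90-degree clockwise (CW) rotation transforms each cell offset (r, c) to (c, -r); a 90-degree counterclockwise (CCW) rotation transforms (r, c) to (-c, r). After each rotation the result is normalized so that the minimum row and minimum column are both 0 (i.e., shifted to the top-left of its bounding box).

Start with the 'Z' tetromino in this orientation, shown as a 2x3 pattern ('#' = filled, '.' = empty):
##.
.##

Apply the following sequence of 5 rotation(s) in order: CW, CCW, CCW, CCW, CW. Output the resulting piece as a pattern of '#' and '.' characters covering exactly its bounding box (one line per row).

Start:
##.
.##
After rotation 1 (CW):
.#
##
#.
After rotation 2 (CCW):
##.
.##
After rotation 3 (CCW):
.#
##
#.
After rotation 4 (CCW):
##.
.##
After rotation 5 (CW):
.#
##
#.

Answer: .#
##
#.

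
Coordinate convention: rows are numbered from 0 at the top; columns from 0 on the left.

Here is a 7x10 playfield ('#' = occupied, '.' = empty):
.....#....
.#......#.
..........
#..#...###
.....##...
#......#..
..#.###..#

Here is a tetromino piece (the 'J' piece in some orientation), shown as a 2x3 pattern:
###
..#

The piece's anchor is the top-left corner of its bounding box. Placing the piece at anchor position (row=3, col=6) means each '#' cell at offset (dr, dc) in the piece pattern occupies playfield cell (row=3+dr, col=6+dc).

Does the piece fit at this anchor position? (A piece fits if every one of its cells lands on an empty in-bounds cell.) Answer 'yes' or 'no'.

Check each piece cell at anchor (3, 6):
  offset (0,0) -> (3,6): empty -> OK
  offset (0,1) -> (3,7): occupied ('#') -> FAIL
  offset (0,2) -> (3,8): occupied ('#') -> FAIL
  offset (1,2) -> (4,8): empty -> OK
All cells valid: no

Answer: no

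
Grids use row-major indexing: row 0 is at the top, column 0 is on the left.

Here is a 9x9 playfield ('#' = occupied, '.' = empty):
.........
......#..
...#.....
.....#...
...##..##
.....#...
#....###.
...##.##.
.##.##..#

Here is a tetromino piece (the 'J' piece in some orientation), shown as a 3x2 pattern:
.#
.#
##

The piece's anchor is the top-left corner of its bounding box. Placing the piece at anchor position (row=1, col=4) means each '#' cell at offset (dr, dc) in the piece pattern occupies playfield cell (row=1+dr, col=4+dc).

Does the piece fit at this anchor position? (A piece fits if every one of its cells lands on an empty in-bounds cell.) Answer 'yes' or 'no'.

Answer: no

Derivation:
Check each piece cell at anchor (1, 4):
  offset (0,1) -> (1,5): empty -> OK
  offset (1,1) -> (2,5): empty -> OK
  offset (2,0) -> (3,4): empty -> OK
  offset (2,1) -> (3,5): occupied ('#') -> FAIL
All cells valid: no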